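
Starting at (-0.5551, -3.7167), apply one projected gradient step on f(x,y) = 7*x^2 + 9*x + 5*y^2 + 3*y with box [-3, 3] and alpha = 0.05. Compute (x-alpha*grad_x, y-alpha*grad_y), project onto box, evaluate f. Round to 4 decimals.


Step 1: Compute gradient at (-0.5551, -3.7167).
grad_x = 2*7*-0.5551 + 9 = 1.2286
grad_y = 2*5*-3.7167 + 3 = -34.167
Step 2: Gradient step.
x_raw = -0.5551 - 0.05*1.2286 = -0.6165
y_raw = -3.7167 - 0.05*-34.167 = -2.0084
Step 3: Project onto [-3, 3].
x_proj = clip(-0.6165) = -0.6165
y_proj = clip(-2.0084) = -2.0084
Step 4: Evaluate f.
f(-0.6165, -2.0084) = 11.2543


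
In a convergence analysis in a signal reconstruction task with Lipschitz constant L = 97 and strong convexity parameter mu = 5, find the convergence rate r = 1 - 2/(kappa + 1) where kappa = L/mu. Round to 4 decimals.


Step 1: Compute the condition number.
kappa = L/mu = 97/5 = 19.4
Step 2: Compute the convergence rate.
r = 1 - 2/(kappa + 1) = 1 - 2*mu/(L + mu) = (L - mu)/(L + mu) = 92/102 = 0.902


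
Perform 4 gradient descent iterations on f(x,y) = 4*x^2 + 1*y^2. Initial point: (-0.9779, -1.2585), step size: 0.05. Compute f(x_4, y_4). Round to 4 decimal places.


Gradient descent on f(x,y) = 4*x^2 + 1*y^2.
Starting point: (-0.9779, -1.2585), alpha = 0.05
Step 1: grad_x = 2*4*-0.9779 = -7.8232, grad_y = 2*1*-1.2585 = -2.517
  x_1 = -0.9779 - 0.05*-7.8232 = -0.5867
  y_1 = -1.2585 - 0.05*-2.517 = -1.1327
Step 2: grad_x = 2*4*-0.5867 = -4.6939, grad_y = 2*1*-1.1327 = -2.2653
  x_2 = -0.5867 - 0.05*-4.6939 = -0.352
  y_2 = -1.1327 - 0.05*-2.2653 = -1.0194
Step 3: grad_x = 2*4*-0.352 = -2.8164, grad_y = 2*1*-1.0194 = -2.0388
  x_3 = -0.352 - 0.05*-2.8164 = -0.2112
  y_3 = -1.0194 - 0.05*-2.0388 = -0.9174
Step 4: grad_x = 2*4*-0.2112 = -1.6898, grad_y = 2*1*-0.9174 = -1.8349
  x_4 = -0.2112 - 0.05*-1.6898 = -0.1267
  y_4 = -0.9174 - 0.05*-1.8349 = -0.8257
f(-0.1267, -0.8257) = 4*(-0.1267)^2 + 1*(-0.8257)^2 = 0.746


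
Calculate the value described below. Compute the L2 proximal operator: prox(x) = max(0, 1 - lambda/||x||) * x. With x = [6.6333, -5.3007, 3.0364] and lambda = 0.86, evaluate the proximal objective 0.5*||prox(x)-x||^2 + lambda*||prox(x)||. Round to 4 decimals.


Step 1: Compute ||x||.
||x|| = 9.0176
Step 2: Compute scaling factor.
scale = max(0, 1 - 0.86/9.0176) = 0.9046
Step 3: prox(x) = [6.0007, -4.7952, 2.7468]
||prox(x)|| = 8.1576
Step 4: Proximal objective.
0.5*||prox-x||^2 = 0.3698
lambda*||prox|| = 7.0155
Total = 7.3854


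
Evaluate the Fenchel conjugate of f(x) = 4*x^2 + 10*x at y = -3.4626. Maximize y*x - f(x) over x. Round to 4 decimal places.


f*(y) = sup_x {y*x - a*x^2 - b*x} = sup_x {(y-b)*x - a*x^2}
FOC: (y - b) - 2a*x = 0 => x* = (y - b)/(2a)
x* = (-3.4626 - 10)/(2*4) = -1.6828
f*(-3.4626) = (y-b)^2/(4a) = (-3.4626 - 10)^2/(4*4)
= 181.2416/16 = 11.3276


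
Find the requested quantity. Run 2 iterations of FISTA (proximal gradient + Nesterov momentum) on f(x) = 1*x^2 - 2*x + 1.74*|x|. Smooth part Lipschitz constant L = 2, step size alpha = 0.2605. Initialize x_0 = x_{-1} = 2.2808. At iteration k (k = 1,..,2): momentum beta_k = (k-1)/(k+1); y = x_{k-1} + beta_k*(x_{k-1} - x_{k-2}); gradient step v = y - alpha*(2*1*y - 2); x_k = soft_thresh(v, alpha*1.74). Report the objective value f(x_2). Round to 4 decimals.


FISTA on f(x) = 1*x^2 - 2*x + 1.74*|x|
L = 2, alpha = 0.2605
Iteration 1: beta = 0.0, y = 2.2808 + 0.0*(2.2808 - 2.2808) = 2.2808
  grad(y) = 2.5616, v = y - alpha*grad = 1.6135
  prox(v) = soft_thresh(1.6135, 0.4533) = 1.1602
Iteration 2: beta = 0.3333, y = 1.1602 + 0.3333*(1.1602 - 2.2808) = 0.7867
  grad(y) = -0.4266, v = y - alpha*grad = 0.8978
  prox(v) = soft_thresh(0.8978, 0.4533) = 0.4446
f(x_2) = 1*0.4446^2 - 2*0.4446 + 1.74*|0.4446| = 0.0821


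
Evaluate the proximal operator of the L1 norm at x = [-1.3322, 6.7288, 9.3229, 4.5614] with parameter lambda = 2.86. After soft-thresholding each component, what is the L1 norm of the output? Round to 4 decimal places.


Soft-thresholding with lambda = 2.86:
prox(-1.3322) = sign(-1.3322)*max(|-1.3322| - 2.86, 0) = 0.0
prox(6.7288) = sign(6.7288)*max(|6.7288| - 2.86, 0) = 3.8688
prox(9.3229) = sign(9.3229)*max(|9.3229| - 2.86, 0) = 6.4629
prox(4.5614) = sign(4.5614)*max(|4.5614| - 2.86, 0) = 1.7014
prox(x) = [0.0, 3.8688, 6.4629, 1.7014]
||prox(x)||_1 = 0.0 + 3.8688 + 6.4629 + 1.7014 = 12.0331


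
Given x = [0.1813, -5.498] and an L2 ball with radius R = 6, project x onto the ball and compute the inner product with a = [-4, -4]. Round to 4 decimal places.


Step 1: Compute ||x|| (intermediates to 6 decimals).
||x|| = sqrt(0.1813^2 + (-5.498)^2) = 5.500988
Step 2: Project.
Since ||x|| <= R, proj = x (no scaling needed).
proj(x) = [0.1813, -5.498]
Step 3: Dot product.
a^T * proj(x) = -4*0.1813 - 4*(-5.498) = 21.2668


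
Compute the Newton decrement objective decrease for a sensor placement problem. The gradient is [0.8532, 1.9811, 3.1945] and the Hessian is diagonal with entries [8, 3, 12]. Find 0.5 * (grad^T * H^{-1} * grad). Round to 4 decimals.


Step 1: H is diagonal, so H^(-1) * g = [0.1067, 0.6604, 0.2662].
Step 2: g^T H^(-1) g = sum_i g_i^2 / H_ii
  = (0.8532)^2/8 + (1.9811)^2/3 + (3.1945)^2/12
  = 0.091 + 1.3083 + 0.8504 = 2.2496
Step 3: Objective decrease = 0.5 * g^T H^(-1) g = 1.1248


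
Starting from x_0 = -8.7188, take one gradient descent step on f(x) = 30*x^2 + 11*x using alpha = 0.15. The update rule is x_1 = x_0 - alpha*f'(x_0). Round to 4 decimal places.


We compute the gradient at x_0 and apply the update.
f'(x) = 60*x + 11
f'(-8.7188) = 60*-8.7188 + 11 = -512.128
x_1 = -8.7188 - 0.15*-512.128 = 68.1004


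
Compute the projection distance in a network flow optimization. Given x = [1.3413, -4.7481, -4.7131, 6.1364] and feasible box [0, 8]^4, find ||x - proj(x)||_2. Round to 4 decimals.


Project each component onto [0, 8].
clip(1.3413) = 1.3413, clip(-4.7481) = 0.0, clip(-4.7131) = 0.0, clip(6.1364) = 6.1364
Projection = [1.3413, 0.0, 0.0, 6.1364]
Squared diffs: [0.0, 22.5445, 22.2133, 0.0]
Distance = sqrt(44.7578) = 6.6901


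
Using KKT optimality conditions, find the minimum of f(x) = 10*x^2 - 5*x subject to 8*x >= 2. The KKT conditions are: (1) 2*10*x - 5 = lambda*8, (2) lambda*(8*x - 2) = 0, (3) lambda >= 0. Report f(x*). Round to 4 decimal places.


Step 1: Try lambda = 0 (constraint inactive).
Stationarity: 2*10*x - 5 = 0
x* = 5/(2*10) = 0.25
Check constraint: 8*0.25 = 2.0 >= 2 -- satisfied.
Step 2: Compute optimal value.
f(x*) = 10*0.25^2 - 5*0.25 = -0.625


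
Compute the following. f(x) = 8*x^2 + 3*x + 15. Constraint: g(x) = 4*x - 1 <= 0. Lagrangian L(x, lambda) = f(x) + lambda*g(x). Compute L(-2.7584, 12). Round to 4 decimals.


Step 1: Evaluate f(x).
f(-2.7584) = 8*(-2.7584)^2 + 3*(-2.7584) + 15 = 67.595
Step 2: Evaluate g(x).
g(-2.7584) = 4*-2.7584 - 1 = -12.0336
Step 3: Compute Lagrangian.
L = 67.595 + 12*-12.0336 = -76.8082


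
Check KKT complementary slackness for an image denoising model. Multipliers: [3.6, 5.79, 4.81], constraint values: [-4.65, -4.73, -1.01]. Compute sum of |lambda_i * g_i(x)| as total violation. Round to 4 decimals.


KKT complementary slackness check:
lambda_1 * g_1 = 3.6 * -4.65 = -16.74
lambda_2 * g_2 = 5.79 * -4.73 = -27.3867
lambda_3 * g_3 = 4.81 * -1.01 = -4.8581
Total violation = 16.74 + 27.3867 + 4.8581 = 48.9848


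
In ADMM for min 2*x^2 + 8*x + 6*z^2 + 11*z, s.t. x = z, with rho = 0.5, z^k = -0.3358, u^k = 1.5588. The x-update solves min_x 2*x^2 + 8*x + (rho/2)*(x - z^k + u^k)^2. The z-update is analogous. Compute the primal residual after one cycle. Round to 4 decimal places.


ADMM iteration with rho = 0.5, z^k = -0.3358, u^k = 1.5588
Step 1: x-update.
Minimize 2*x^2 + 8*x + (0.5/2)*(x + 0.3358 + 1.5588)^2
FOC: (2*2 + 0.5)*x = -8 + 0.5*(-0.3358 - 1.5588)
x^{k+1} = -1.9883
Step 2: z-update.
Minimize 6*z^2 + 11*z + (0.5/2)*(-1.9883 - z + 1.5588)^2
FOC: (2*6 + 0.5)*z = -11 + 0.5*(-1.9883 + 1.5588)
z^{k+1} = -0.8972
Step 3: u-update.
u^{k+1} = 1.5588 - 1.9883 + 0.8972 = 0.4677
Step 4: Primal residual = |-1.9883 + 0.8972| = 1.0911


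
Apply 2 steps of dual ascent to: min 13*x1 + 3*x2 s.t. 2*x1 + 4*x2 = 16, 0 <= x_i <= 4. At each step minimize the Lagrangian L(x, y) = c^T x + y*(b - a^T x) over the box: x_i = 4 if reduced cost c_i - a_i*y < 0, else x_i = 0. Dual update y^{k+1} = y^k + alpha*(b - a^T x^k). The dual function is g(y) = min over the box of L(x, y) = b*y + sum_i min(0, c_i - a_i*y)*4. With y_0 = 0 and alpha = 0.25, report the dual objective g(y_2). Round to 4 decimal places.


Dual ascent for LP: min 13*x1 + 3*x2, 2*x1 + 4*x2 = 16, 0 <= x_i <= 4
Step 1: y^k = 0.0, reduced costs: (13.0, 3.0)
  x^k = (0.0, 0.0), subgradient = b - a^T x = 16.0
  y^{k+1} = 0.0 + 0.25*16.0 = 4.0
Step 2: y^k = 4.0, reduced costs: (5.0, -13.0)
  x^k = (0.0, 4.0), subgradient = b - a^T x = 0.0
  y^{k+1} = 4.0 + 0.25*0.0 = 4.0
Dual objective at y_2 = 4.0: reduced costs (5.0, -13.0), box minimizer x = (0.0, 4.0)
g(y_2) = b*y + (c1 - a1*y)*x1 + (c2 - a2*y)*x2 = 16*4.0 + 5.0*0.0 + (-13.0)*4.0 = 64.0 + 0.0 - 52.0 = 12.0


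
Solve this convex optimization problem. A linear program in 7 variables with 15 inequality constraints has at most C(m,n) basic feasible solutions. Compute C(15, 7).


Each vertex corresponds to some choice of n active constraints out of m, so the number of vertices is at most C(m, n) = m! / (n!(m-n)!).
m = 15, n = 7
Numerator: 15 * 14 * 13 * 12 * 11 * 10 * 9
Denominator: 7! = 5040
C(15, 7) = 6435


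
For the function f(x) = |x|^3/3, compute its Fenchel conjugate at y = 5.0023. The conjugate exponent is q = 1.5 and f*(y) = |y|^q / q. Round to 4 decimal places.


The conjugate exponent q satisfies 1/p + 1/q = 1.
p = 3, so q = 3/(3 - 1) = 1.5
|y|^q = 5.0023^1.5 = 11.1881
f*(5.0023) = 11.1881 / 1.5 = 7.4587


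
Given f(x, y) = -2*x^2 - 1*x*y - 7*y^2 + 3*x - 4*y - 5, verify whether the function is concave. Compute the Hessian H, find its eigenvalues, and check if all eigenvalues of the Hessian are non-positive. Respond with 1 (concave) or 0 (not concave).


The Hessian of f(x,y) = -2*x^2 - 1*x*y - 7*y^2 + 3*x - 4*y - 5 is:
H = [[-4, -1], [-1, -14]]
Trace = -4 - 14 = -18
Determinant = -4*-14 - (-1)^2 = 55
Discriminant = (-18)^2 - 4*55 = 104.0
Eigenvalues: lambda_1 = -14.099, lambda_2 = -3.901
The function is concave.

1


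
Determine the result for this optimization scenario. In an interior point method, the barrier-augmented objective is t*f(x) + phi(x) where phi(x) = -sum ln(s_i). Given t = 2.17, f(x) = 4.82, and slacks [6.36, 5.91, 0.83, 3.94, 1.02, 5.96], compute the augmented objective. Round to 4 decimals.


Step 1: Compute log-barrier.
ln values: [1.85, 1.7766, -0.1863, 1.3712, 0.0198, 1.7851]
phi = -(1.85 + 1.7766 - 0.1863 + 1.3712 + 0.0198 + 1.7851) = -6.6164
Step 2: Compute augmented objective.
t*f(x) = 2.17*4.82 = 10.4594
Total = 10.4594 - 6.6164 = 3.843


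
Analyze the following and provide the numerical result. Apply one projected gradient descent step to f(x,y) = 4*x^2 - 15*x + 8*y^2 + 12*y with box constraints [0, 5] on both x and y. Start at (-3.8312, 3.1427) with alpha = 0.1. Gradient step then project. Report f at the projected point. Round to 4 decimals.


Step 1: Compute gradient at (-3.8312, 3.1427).
grad_x = 2*4*-3.8312 - 15 = -45.6496
grad_y = 2*8*3.1427 + 12 = 62.2832
Step 2: Gradient step.
x_raw = -3.8312 - 0.1*-45.6496 = 0.7338
y_raw = 3.1427 - 0.1*62.2832 = -3.0856
Step 3: Project onto [0, 5].
x_proj = clip(0.7338) = 0.7338
y_proj = clip(-3.0856) = 0.0
Step 4: Evaluate f.
f(0.7338, 0.0) = -8.8528


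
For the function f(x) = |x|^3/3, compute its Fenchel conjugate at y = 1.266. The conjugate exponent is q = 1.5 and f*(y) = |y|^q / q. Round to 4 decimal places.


The conjugate exponent q satisfies 1/p + 1/q = 1.
p = 3, so q = 3/(3 - 1) = 1.5
|y|^q = 1.266^1.5 = 1.4245
f*(1.266) = 1.4245 / 1.5 = 0.9496


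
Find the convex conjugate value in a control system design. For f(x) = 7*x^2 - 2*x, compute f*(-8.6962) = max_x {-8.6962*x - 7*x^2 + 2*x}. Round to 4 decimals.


f*(y) = sup_x {y*x - a*x^2 - b*x} = sup_x {(y-b)*x - a*x^2}
FOC: (y - b) - 2a*x = 0 => x* = (y - b)/(2a)
x* = (-8.6962 + 2)/(2*7) = -0.4783
f*(-8.6962) = (y-b)^2/(4a) = (-8.6962 + 2)^2/(4*7)
= 44.8391/28 = 1.6014


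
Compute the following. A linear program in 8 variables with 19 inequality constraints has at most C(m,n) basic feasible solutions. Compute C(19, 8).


Each vertex corresponds to some choice of n active constraints out of m, so the number of vertices is at most C(m, n) = m! / (n!(m-n)!).
m = 19, n = 8
Numerator: 19 * 18 * 17 * 16 * 15 * 14 * 13 * 12
Denominator: 8! = 40320
C(19, 8) = 75582


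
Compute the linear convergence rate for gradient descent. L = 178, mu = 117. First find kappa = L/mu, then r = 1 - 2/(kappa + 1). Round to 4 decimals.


Step 1: Compute the condition number.
kappa = L/mu = 178/117 = 1.5214
Step 2: Compute the convergence rate.
r = 1 - 2/(kappa + 1) = 1 - 2*mu/(L + mu) = (L - mu)/(L + mu) = 61/295 = 0.2068


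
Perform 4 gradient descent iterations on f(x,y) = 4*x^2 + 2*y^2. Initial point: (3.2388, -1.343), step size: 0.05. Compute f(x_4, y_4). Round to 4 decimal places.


Gradient descent on f(x,y) = 4*x^2 + 2*y^2.
Starting point: (3.2388, -1.343), alpha = 0.05
Step 1: grad_x = 2*4*3.2388 = 25.9104, grad_y = 2*2*-1.343 = -5.372
  x_1 = 3.2388 - 0.05*25.9104 = 1.9433
  y_1 = -1.343 - 0.05*-5.372 = -1.0744
Step 2: grad_x = 2*4*1.9433 = 15.5462, grad_y = 2*2*-1.0744 = -4.2976
  x_2 = 1.9433 - 0.05*15.5462 = 1.166
  y_2 = -1.0744 - 0.05*-4.2976 = -0.8595
Step 3: grad_x = 2*4*1.166 = 9.3277, grad_y = 2*2*-0.8595 = -3.4381
  x_3 = 1.166 - 0.05*9.3277 = 0.6996
  y_3 = -0.8595 - 0.05*-3.4381 = -0.6876
Step 4: grad_x = 2*4*0.6996 = 5.5966, grad_y = 2*2*-0.6876 = -2.7505
  x_4 = 0.6996 - 0.05*5.5966 = 0.4197
  y_4 = -0.6876 - 0.05*-2.7505 = -0.5501
f(0.4197, -0.5501) = 4*0.4197^2 + 2*(-0.5501)^2 = 1.31


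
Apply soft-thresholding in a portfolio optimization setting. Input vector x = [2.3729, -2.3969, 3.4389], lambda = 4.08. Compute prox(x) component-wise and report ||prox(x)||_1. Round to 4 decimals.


Soft-thresholding with lambda = 4.08:
prox(2.3729) = sign(2.3729)*max(|2.3729| - 4.08, 0) = 0.0
prox(-2.3969) = sign(-2.3969)*max(|-2.3969| - 4.08, 0) = 0.0
prox(3.4389) = sign(3.4389)*max(|3.4389| - 4.08, 0) = 0.0
prox(x) = [0.0, 0.0, 0.0]
||prox(x)||_1 = 0.0 + 0.0 + 0.0 = 0.0


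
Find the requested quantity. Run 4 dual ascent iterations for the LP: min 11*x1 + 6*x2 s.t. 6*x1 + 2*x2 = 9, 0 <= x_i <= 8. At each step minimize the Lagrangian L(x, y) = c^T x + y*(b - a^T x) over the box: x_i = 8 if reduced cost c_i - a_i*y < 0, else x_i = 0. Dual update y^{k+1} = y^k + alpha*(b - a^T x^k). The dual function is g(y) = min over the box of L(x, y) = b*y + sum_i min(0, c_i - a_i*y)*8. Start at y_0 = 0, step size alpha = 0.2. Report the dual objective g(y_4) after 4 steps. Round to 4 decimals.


Dual ascent for LP: min 11*x1 + 6*x2, 6*x1 + 2*x2 = 9, 0 <= x_i <= 8
Step 1: y^k = 0.0, reduced costs: (11.0, 6.0)
  x^k = (0.0, 0.0), subgradient = b - a^T x = 9.0
  y^{k+1} = 0.0 + 0.2*9.0 = 1.8
Step 2: y^k = 1.8, reduced costs: (0.2, 2.4)
  x^k = (0.0, 0.0), subgradient = b - a^T x = 9.0
  y^{k+1} = 1.8 + 0.2*9.0 = 3.6
Step 3: y^k = 3.6, reduced costs: (-10.6, -1.2)
  x^k = (8.0, 8.0), subgradient = b - a^T x = -55.0
  y^{k+1} = 3.6 + 0.2*-55.0 = -7.4
Step 4: y^k = -7.4, reduced costs: (55.4, 20.8)
  x^k = (0.0, 0.0), subgradient = b - a^T x = 9.0
  y^{k+1} = -7.4 + 0.2*9.0 = -5.6
Dual objective at y_4 = -5.6: reduced costs (44.6, 17.2), box minimizer x = (0.0, 0.0)
g(y_4) = b*y + (c1 - a1*y)*x1 + (c2 - a2*y)*x2 = 9*(-5.6) + 44.6*0.0 + 17.2*0.0 = -50.4 + 0.0 + 0.0 = -50.4


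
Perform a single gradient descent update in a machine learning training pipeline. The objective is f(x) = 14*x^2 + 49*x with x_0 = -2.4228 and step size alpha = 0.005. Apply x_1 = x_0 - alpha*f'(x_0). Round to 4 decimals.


We compute the gradient at x_0 and apply the update.
f'(x) = 28*x + 49
f'(-2.4228) = 28*-2.4228 + 49 = -18.8384
x_1 = -2.4228 - 0.005*-18.8384 = -2.3286


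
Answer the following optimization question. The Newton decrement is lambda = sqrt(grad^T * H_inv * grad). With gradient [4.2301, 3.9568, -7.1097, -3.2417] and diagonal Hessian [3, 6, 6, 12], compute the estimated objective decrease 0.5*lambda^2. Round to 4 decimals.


Step 1: H is diagonal, so H^(-1) * g = [1.41, 0.6595, -1.185, -0.2701].
Step 2: g^T H^(-1) g = sum_i g_i^2 / H_ii
  = (4.2301)^2/3 + (3.9568)^2/6 + (-7.1097)^2/6 + (-3.2417)^2/12
  = 5.9646 + 2.6094 + 8.4246 + 0.8757 = 17.8743
Step 3: Objective decrease = 0.5 * g^T H^(-1) g = 8.9372


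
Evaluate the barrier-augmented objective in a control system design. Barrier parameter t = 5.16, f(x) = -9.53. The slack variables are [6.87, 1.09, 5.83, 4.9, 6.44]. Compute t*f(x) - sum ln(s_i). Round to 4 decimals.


Step 1: Compute log-barrier.
ln values: [1.9272, 0.0862, 1.763, 1.5892, 1.8625]
phi = -(1.9272 + 0.0862 + 1.763 + 1.5892 + 1.8625) = -7.2281
Step 2: Compute augmented objective.
t*f(x) = 5.16*-9.53 = -49.1748
Total = -49.1748 - 7.2281 = -56.4029


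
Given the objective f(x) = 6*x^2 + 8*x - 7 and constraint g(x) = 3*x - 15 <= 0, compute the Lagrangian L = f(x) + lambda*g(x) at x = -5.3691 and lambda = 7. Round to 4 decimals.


Step 1: Evaluate f(x).
f(-5.3691) = 6*(-5.3691)^2 + 8*(-5.3691) - 7 = 123.0106
Step 2: Evaluate g(x).
g(-5.3691) = 3*-5.3691 - 15 = -31.1073
Step 3: Compute Lagrangian.
L = 123.0106 + 7*-31.1073 = -94.7405


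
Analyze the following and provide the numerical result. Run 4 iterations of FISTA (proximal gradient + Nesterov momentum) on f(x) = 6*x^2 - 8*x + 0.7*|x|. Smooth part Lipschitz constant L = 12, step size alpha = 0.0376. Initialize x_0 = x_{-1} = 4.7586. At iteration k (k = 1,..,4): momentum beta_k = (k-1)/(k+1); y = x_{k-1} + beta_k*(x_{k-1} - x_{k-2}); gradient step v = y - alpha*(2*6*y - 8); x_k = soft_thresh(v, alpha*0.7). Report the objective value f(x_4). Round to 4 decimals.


FISTA on f(x) = 6*x^2 - 8*x + 0.7*|x|
L = 12, alpha = 0.0376
Iteration 1: beta = 0.0, y = 4.7586 + 0.0*(4.7586 - 4.7586) = 4.7586
  grad(y) = 49.1032, v = y - alpha*grad = 2.9123
  prox(v) = soft_thresh(2.9123, 0.0263) = 2.886
Iteration 2: beta = 0.3333, y = 2.886 + 0.3333*(2.886 - 4.7586) = 2.2618
  grad(y) = 19.1416, v = y - alpha*grad = 1.5421
  prox(v) = soft_thresh(1.5421, 0.0263) = 1.5158
Iteration 3: beta = 0.5, y = 1.5158 + 0.5*(1.5158 - 2.886) = 0.8306
  grad(y) = 1.9676, v = y - alpha*grad = 0.7567
  prox(v) = soft_thresh(0.7567, 0.0263) = 0.7303
Iteration 4: beta = 0.6, y = 0.7303 + 0.6*(0.7303 - 1.5158) = 0.2591
  grad(y) = -4.8911, v = y - alpha*grad = 0.443
  prox(v) = soft_thresh(0.443, 0.0263) = 0.4167
f(x_4) = 6*0.4167^2 - 8*0.4167 + 0.7*|0.4167| = -2.0


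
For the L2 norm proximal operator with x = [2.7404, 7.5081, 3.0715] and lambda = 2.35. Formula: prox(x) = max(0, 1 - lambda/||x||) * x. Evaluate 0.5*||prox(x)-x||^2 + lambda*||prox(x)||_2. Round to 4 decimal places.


Step 1: Compute ||x||.
||x|| = 8.5624
Step 2: Compute scaling factor.
scale = max(0, 1 - 2.35/8.5624) = 0.7255
Step 3: prox(x) = [1.9883, 5.4475, 2.2285]
||prox(x)|| = 6.2124
Step 4: Proximal objective.
0.5*||prox-x||^2 = 2.7613
lambda*||prox|| = 14.5991
Total = 17.3605


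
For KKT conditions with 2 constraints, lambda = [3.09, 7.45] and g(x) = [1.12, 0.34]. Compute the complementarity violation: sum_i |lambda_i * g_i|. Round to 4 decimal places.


KKT complementary slackness check:
lambda_1 * g_1 = 3.09 * 1.12 = 3.4608
lambda_2 * g_2 = 7.45 * 0.34 = 2.533
Total violation = 3.4608 + 2.533 = 5.9938


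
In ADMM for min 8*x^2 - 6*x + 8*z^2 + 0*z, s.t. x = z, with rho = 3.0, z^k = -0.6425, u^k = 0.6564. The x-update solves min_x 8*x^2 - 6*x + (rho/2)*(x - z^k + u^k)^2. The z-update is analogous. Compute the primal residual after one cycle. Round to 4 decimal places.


ADMM iteration with rho = 3.0, z^k = -0.6425, u^k = 0.6564
Step 1: x-update.
Minimize 8*x^2 - 6*x + (3.0/2)*(x + 0.6425 + 0.6564)^2
FOC: (2*8 + 3.0)*x = 6 + 3.0*(-0.6425 - 0.6564)
x^{k+1} = 0.1107
Step 2: z-update.
Minimize 8*z^2 + 0*z + (3.0/2)*(0.1107 - z + 0.6564)^2
FOC: (2*8 + 3.0)*z = 0 + 3.0*(0.1107 + 0.6564)
z^{k+1} = 0.1211
Step 3: u-update.
u^{k+1} = 0.6564 + 0.1107 - 0.1211 = 0.646
Step 4: Primal residual = |0.1107 - 0.1211| = 0.0104


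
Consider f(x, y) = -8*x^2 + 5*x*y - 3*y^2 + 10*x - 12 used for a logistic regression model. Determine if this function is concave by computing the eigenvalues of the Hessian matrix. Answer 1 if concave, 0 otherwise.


The Hessian of f(x,y) = -8*x^2 + 5*x*y - 3*y^2 + 10*x - 12 is:
H = [[-16, 5], [5, -6]]
Trace = -16 - 6 = -22
Determinant = -16*-6 - (5)^2 = 71
Discriminant = (-22)^2 - 4*71 = 200.0
Eigenvalues: lambda_1 = -18.0711, lambda_2 = -3.9289
The function is concave.

1


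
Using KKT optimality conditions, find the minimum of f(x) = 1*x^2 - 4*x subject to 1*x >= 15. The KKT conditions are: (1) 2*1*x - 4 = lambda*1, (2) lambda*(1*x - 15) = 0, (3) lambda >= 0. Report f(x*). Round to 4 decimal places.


Step 1: Try lambda = 0 (constraint inactive).
x_unc = 4/(2*1) = 2.0
Check: 1*2.0 = 2.0 < 15 -- violated!
Step 2: Constraint must be active: 1*x = 15
x* = 15/1 = 15.0
lambda = (2*1*15.0 - 4)/1 = 26.0
Step 3: Compute optimal value.
f(x*) = 1*15.0^2 - 4*15.0 = 165.0


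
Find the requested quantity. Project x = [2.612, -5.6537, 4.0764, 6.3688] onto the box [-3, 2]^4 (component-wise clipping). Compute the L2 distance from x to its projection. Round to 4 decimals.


Project each component onto [-3, 2].
clip(2.612) = 2.0, clip(-5.6537) = -3.0, clip(4.0764) = 2.0, clip(6.3688) = 2.0
Projection = [2.0, -3.0, 2.0, 2.0]
Squared diffs: [0.3745, 7.0421, 4.3114, 19.0864]
Distance = sqrt(30.8144) = 5.5511


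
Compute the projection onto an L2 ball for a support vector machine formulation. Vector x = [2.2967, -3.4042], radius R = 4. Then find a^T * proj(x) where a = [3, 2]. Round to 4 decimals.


Step 1: Compute ||x|| (intermediates to 6 decimals).
||x|| = sqrt(2.2967^2 + (-3.4042)^2) = 4.106508
Step 2: Project.
Since ||x|| > R, scale = R/||x|| = 4/4.106508 = 0.974064, proj(x) = scale * x
proj(x) = [2.237133, -3.315909]
Step 3: Dot product.
a^T * proj(x) = 3*2.237133 + 2*(-3.315909) = 0.0796


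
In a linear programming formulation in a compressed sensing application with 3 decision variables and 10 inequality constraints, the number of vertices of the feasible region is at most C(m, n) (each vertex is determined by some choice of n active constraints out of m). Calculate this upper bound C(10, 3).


Each vertex corresponds to some choice of n active constraints out of m, so the number of vertices is at most C(m, n) = m! / (n!(m-n)!).
m = 10, n = 3
Numerator: 10 * 9 * 8
Denominator: 3! = 6
C(10, 3) = 120


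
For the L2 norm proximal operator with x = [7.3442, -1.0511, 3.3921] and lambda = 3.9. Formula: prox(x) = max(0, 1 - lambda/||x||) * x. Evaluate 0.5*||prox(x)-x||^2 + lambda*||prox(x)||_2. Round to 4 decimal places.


Step 1: Compute ||x||.
||x|| = 8.1577
Step 2: Compute scaling factor.
scale = max(0, 1 - 3.9/8.1577) = 0.5219
Step 3: prox(x) = [3.8331, -0.5486, 1.7704]
||prox(x)|| = 4.2577
Step 4: Proximal objective.
0.5*||prox-x||^2 = 7.605
lambda*||prox|| = 16.605
Total = 24.2101


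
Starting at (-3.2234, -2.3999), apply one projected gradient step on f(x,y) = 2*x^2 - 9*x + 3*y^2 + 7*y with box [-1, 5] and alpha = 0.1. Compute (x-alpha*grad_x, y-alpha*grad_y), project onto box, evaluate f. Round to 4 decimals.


Step 1: Compute gradient at (-3.2234, -2.3999).
grad_x = 2*2*-3.2234 - 9 = -21.8936
grad_y = 2*3*-2.3999 + 7 = -7.3994
Step 2: Gradient step.
x_raw = -3.2234 - 0.1*-21.8936 = -1.034
y_raw = -2.3999 - 0.1*-7.3994 = -1.66
Step 3: Project onto [-1, 5].
x_proj = clip(-1.034) = -1.0
y_proj = clip(-1.66) = -1.0
Step 4: Evaluate f.
f(-1.0, -1.0) = 7.0


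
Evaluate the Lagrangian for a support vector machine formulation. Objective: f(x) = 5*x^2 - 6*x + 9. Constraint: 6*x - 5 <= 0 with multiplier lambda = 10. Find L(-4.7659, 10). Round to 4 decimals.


Step 1: Evaluate f(x).
f(-4.7659) = 5*(-4.7659)^2 - 6*(-4.7659) + 9 = 151.1644
Step 2: Evaluate g(x).
g(-4.7659) = 6*-4.7659 - 5 = -33.5954
Step 3: Compute Lagrangian.
L = 151.1644 + 10*-33.5954 = -184.7896


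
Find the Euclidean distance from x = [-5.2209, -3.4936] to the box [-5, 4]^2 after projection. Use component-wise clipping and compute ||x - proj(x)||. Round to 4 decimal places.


Project each component onto [-5, 4].
clip(-5.2209) = -5.0, clip(-3.4936) = -3.4936
Projection = [-5.0, -3.4936]
Squared diffs: [0.0488, 0.0]
Distance = sqrt(0.0488) = 0.2209


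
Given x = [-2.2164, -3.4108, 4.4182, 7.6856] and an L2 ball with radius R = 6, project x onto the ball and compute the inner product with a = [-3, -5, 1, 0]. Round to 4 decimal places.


Step 1: Compute ||x|| (intermediates to 6 decimals).
||x|| = sqrt((-2.2164)^2 + (-3.4108)^2 + 4.4182^2 + 7.6856^2) = 9.753713
Step 2: Project.
Since ||x|| > R, scale = R/||x|| = 6/9.753713 = 0.61515, proj(x) = scale * x
proj(x) = [-1.363418, -2.098154, 2.717856, 4.727797]
Step 3: Dot product.
a^T * proj(x) = -3*(-1.363418) - 5*(-2.098154) + 1*2.717856 + 0*4.727797 = 17.2989


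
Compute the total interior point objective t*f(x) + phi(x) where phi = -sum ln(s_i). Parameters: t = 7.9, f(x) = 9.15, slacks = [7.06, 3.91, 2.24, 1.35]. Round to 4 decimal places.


Step 1: Compute log-barrier.
ln values: [1.9544, 1.3635, 0.8065, 0.3001]
phi = -(1.9544 + 1.3635 + 0.8065 + 0.3001) = -4.4246
Step 2: Compute augmented objective.
t*f(x) = 7.9*9.15 = 72.285
Total = 72.285 - 4.4246 = 67.8604


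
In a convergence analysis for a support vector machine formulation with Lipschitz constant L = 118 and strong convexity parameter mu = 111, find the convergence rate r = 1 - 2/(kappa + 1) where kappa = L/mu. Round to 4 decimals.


Step 1: Compute the condition number.
kappa = L/mu = 118/111 = 1.0631
Step 2: Compute the convergence rate.
r = 1 - 2/(kappa + 1) = 1 - 2*mu/(L + mu) = (L - mu)/(L + mu) = 7/229 = 0.0306


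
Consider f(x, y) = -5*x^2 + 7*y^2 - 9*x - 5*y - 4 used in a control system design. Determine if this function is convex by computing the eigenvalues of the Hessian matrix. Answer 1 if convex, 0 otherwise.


The Hessian of f(x,y) = -5*x^2 + 7*y^2 - 9*x - 5*y - 4 is:
H = [[-10, 0], [0, 14]]
Trace = -10 + 14 = 4
Determinant = -10*14 - (0)^2 = -140
Discriminant = (4)^2 - 4*-140 = 576.0
Eigenvalues: lambda_1 = -10.0, lambda_2 = 14.0
The function is not convex.

0


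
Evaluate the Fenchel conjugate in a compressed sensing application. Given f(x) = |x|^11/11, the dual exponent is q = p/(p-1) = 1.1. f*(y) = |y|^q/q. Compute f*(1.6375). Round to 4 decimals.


The conjugate exponent q satisfies 1/p + 1/q = 1.
p = 11, so q = 11/(11 - 1) = 1.1
|y|^q = 1.6375^1.1 = 1.7203
f*(1.6375) = 1.7203 / 1.1 = 1.5639


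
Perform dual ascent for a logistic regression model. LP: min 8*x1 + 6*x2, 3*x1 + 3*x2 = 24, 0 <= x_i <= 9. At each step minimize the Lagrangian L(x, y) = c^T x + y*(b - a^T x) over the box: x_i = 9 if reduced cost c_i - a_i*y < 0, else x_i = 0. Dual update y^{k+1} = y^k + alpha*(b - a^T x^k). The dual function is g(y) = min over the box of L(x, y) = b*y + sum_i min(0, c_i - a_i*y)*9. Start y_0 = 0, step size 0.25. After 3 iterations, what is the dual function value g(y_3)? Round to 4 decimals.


Dual ascent for LP: min 8*x1 + 6*x2, 3*x1 + 3*x2 = 24, 0 <= x_i <= 9
Step 1: y^k = 0.0, reduced costs: (8.0, 6.0)
  x^k = (0.0, 0.0), subgradient = b - a^T x = 24.0
  y^{k+1} = 0.0 + 0.25*24.0 = 6.0
Step 2: y^k = 6.0, reduced costs: (-10.0, -12.0)
  x^k = (9.0, 9.0), subgradient = b - a^T x = -30.0
  y^{k+1} = 6.0 + 0.25*-30.0 = -1.5
Step 3: y^k = -1.5, reduced costs: (12.5, 10.5)
  x^k = (0.0, 0.0), subgradient = b - a^T x = 24.0
  y^{k+1} = -1.5 + 0.25*24.0 = 4.5
Dual objective at y_3 = 4.5: reduced costs (-5.5, -7.5), box minimizer x = (9.0, 9.0)
g(y_3) = b*y + (c1 - a1*y)*x1 + (c2 - a2*y)*x2 = 24*4.5 + (-5.5)*9.0 + (-7.5)*9.0 = 108.0 - 49.5 - 67.5 = -9.0


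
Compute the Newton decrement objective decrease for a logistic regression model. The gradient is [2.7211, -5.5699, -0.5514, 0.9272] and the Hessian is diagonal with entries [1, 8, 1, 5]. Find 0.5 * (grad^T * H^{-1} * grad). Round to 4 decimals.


Step 1: H is diagonal, so H^(-1) * g = [2.7211, -0.6962, -0.5514, 0.1854].
Step 2: g^T H^(-1) g = sum_i g_i^2 / H_ii
  = (2.7211)^2/1 + (-5.5699)^2/8 + (-0.5514)^2/1 + (0.9272)^2/5
  = 7.4044 + 3.878 + 0.304 + 0.1719 = 11.7583
Step 3: Objective decrease = 0.5 * g^T H^(-1) g = 5.8792


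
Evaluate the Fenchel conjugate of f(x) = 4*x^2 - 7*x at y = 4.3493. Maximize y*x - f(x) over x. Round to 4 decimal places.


f*(y) = sup_x {y*x - a*x^2 - b*x} = sup_x {(y-b)*x - a*x^2}
FOC: (y - b) - 2a*x = 0 => x* = (y - b)/(2a)
x* = (4.3493 + 7)/(2*4) = 1.4187
f*(4.3493) = (y-b)^2/(4a) = (4.3493 + 7)^2/(4*4)
= 128.8066/16 = 8.0504


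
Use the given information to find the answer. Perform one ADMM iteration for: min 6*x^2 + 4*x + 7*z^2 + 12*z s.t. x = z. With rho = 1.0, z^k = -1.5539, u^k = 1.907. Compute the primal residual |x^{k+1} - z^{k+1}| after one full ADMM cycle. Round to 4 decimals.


ADMM iteration with rho = 1.0, z^k = -1.5539, u^k = 1.907
Step 1: x-update.
Minimize 6*x^2 + 4*x + (1.0/2)*(x + 1.5539 + 1.907)^2
FOC: (2*6 + 1.0)*x = -4 + 1.0*(-1.5539 - 1.907)
x^{k+1} = -0.5739
Step 2: z-update.
Minimize 7*z^2 + 12*z + (1.0/2)*(-0.5739 - z + 1.907)^2
FOC: (2*7 + 1.0)*z = -12 + 1.0*(-0.5739 + 1.907)
z^{k+1} = -0.7111
Step 3: u-update.
u^{k+1} = 1.907 - 0.5739 + 0.7111 = 2.0442
Step 4: Primal residual = |-0.5739 + 0.7111| = 0.1372


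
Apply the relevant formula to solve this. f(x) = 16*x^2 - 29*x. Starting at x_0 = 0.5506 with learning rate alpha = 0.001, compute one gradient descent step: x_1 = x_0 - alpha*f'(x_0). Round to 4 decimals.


We compute the gradient at x_0 and apply the update.
f'(x) = 32*x - 29
f'(0.5506) = 32*0.5506 - 29 = -11.3808
x_1 = 0.5506 - 0.001*-11.3808 = 0.562


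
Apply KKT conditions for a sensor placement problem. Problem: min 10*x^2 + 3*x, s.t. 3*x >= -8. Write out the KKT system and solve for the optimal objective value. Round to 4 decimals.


Step 1: Try lambda = 0 (constraint inactive).
Stationarity: 2*10*x + 3 = 0
x* = -3/(2*10) = -0.15
Check constraint: 3*-0.15 = -0.45 >= -8 -- satisfied.
Step 2: Compute optimal value.
f(x*) = 10*(-0.15)^2 + 3*(-0.15) = -0.225


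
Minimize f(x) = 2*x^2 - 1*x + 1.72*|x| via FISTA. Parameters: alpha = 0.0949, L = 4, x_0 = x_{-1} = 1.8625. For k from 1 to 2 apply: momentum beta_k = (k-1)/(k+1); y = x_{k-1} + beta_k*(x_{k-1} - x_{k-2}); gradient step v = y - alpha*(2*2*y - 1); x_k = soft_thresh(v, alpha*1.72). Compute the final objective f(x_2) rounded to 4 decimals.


FISTA on f(x) = 2*x^2 - 1*x + 1.72*|x|
L = 4, alpha = 0.0949
Iteration 1: beta = 0.0, y = 1.8625 + 0.0*(1.8625 - 1.8625) = 1.8625
  grad(y) = 6.45, v = y - alpha*grad = 1.2504
  prox(v) = soft_thresh(1.2504, 0.1632) = 1.0872
Iteration 2: beta = 0.3333, y = 1.0872 + 0.3333*(1.0872 - 1.8625) = 0.8287
  grad(y) = 2.3149, v = y - alpha*grad = 0.609
  prox(v) = soft_thresh(0.609, 0.1632) = 0.4458
f(x_2) = 2*0.4458^2 - 1*0.4458 + 1.72*|0.4458| = 0.7185


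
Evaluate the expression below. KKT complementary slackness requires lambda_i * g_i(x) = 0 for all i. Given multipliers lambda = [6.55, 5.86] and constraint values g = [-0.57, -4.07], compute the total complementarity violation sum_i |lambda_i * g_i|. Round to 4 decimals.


KKT complementary slackness check:
lambda_1 * g_1 = 6.55 * -0.57 = -3.7335
lambda_2 * g_2 = 5.86 * -4.07 = -23.8502
Total violation = 3.7335 + 23.8502 = 27.5837


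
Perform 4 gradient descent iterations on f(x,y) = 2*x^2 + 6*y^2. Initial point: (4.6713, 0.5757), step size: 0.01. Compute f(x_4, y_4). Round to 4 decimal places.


Gradient descent on f(x,y) = 2*x^2 + 6*y^2.
Starting point: (4.6713, 0.5757), alpha = 0.01
Step 1: grad_x = 2*2*4.6713 = 18.6852, grad_y = 2*6*0.5757 = 6.9084
  x_1 = 4.6713 - 0.01*18.6852 = 4.4844
  y_1 = 0.5757 - 0.01*6.9084 = 0.5066
Step 2: grad_x = 2*2*4.4844 = 17.9378, grad_y = 2*6*0.5066 = 6.0794
  x_2 = 4.4844 - 0.01*17.9378 = 4.3051
  y_2 = 0.5066 - 0.01*6.0794 = 0.4458
Step 3: grad_x = 2*2*4.3051 = 17.2203, grad_y = 2*6*0.4458 = 5.3499
  x_3 = 4.3051 - 0.01*17.2203 = 4.1329
  y_3 = 0.4458 - 0.01*5.3499 = 0.3923
Step 4: grad_x = 2*2*4.1329 = 16.5315, grad_y = 2*6*0.3923 = 4.7079
  x_4 = 4.1329 - 0.01*16.5315 = 3.9676
  y_4 = 0.3923 - 0.01*4.7079 = 0.3452
f(3.9676, 0.3452) = 2*3.9676^2 + 6*0.3452^2 = 32.1981


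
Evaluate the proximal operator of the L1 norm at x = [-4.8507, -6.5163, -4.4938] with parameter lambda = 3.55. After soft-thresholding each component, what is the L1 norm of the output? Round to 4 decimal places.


Soft-thresholding with lambda = 3.55:
prox(-4.8507) = sign(-4.8507)*max(|-4.8507| - 3.55, 0) = -1.3007
prox(-6.5163) = sign(-6.5163)*max(|-6.5163| - 3.55, 0) = -2.9663
prox(-4.4938) = sign(-4.4938)*max(|-4.4938| - 3.55, 0) = -0.9438
prox(x) = [-1.3007, -2.9663, -0.9438]
||prox(x)||_1 = 1.3007 + 2.9663 + 0.9438 = 5.2108


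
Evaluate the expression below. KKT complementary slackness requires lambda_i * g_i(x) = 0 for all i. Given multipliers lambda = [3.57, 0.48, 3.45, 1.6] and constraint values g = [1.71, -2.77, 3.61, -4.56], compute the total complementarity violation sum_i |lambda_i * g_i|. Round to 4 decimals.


KKT complementary slackness check:
lambda_1 * g_1 = 3.57 * 1.71 = 6.1047
lambda_2 * g_2 = 0.48 * -2.77 = -1.3296
lambda_3 * g_3 = 3.45 * 3.61 = 12.4545
lambda_4 * g_4 = 1.6 * -4.56 = -7.296
Total violation = 6.1047 + 1.3296 + 12.4545 + 7.296 = 27.1848


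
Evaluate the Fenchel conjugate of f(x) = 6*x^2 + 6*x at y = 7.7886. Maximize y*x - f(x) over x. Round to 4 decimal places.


f*(y) = sup_x {y*x - a*x^2 - b*x} = sup_x {(y-b)*x - a*x^2}
FOC: (y - b) - 2a*x = 0 => x* = (y - b)/(2a)
x* = (7.7886 - 6)/(2*6) = 0.1491
f*(7.7886) = (y-b)^2/(4a) = (7.7886 - 6)^2/(4*6)
= 3.1991/24 = 0.1333


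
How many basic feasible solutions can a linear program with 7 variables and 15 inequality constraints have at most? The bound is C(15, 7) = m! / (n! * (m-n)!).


Each vertex corresponds to some choice of n active constraints out of m, so the number of vertices is at most C(m, n) = m! / (n!(m-n)!).
m = 15, n = 7
Numerator: 15 * 14 * 13 * 12 * 11 * 10 * 9
Denominator: 7! = 5040
C(15, 7) = 6435


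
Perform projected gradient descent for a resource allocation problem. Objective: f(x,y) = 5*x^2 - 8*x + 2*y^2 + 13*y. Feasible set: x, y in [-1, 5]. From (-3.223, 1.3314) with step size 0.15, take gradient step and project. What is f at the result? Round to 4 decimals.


Step 1: Compute gradient at (-3.223, 1.3314).
grad_x = 2*5*-3.223 - 8 = -40.23
grad_y = 2*2*1.3314 + 13 = 18.3256
Step 2: Gradient step.
x_raw = -3.223 - 0.15*-40.23 = 2.8115
y_raw = 1.3314 - 0.15*18.3256 = -1.4174
Step 3: Project onto [-1, 5].
x_proj = clip(2.8115) = 2.8115
y_proj = clip(-1.4174) = -1.0
Step 4: Evaluate f.
f(2.8115, -1.0) = 6.0307


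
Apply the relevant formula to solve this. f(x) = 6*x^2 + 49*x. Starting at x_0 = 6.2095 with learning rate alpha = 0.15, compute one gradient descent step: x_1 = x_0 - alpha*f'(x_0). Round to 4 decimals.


We compute the gradient at x_0 and apply the update.
f'(x) = 12*x + 49
f'(6.2095) = 12*6.2095 + 49 = 123.514
x_1 = 6.2095 - 0.15*123.514 = -12.3176


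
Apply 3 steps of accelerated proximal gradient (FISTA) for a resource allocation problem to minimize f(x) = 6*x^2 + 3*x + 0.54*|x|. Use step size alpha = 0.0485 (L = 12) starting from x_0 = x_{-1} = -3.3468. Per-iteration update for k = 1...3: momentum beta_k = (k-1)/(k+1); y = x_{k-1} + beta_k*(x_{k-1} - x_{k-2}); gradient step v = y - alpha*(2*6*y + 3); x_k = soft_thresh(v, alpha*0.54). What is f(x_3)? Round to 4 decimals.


FISTA on f(x) = 6*x^2 + 3*x + 0.54*|x|
L = 12, alpha = 0.0485
Iteration 1: beta = 0.0, y = -3.3468 + 0.0*(-3.3468 + 3.3468) = -3.3468
  grad(y) = -37.1616, v = y - alpha*grad = -1.5445
  prox(v) = soft_thresh(-1.5445, 0.0262) = -1.5183
Iteration 2: beta = 0.3333, y = -1.5183 + 0.3333*(-1.5183 + 3.3468) = -0.9088
  grad(y) = -7.9052, v = y - alpha*grad = -0.5254
  prox(v) = soft_thresh(-0.5254, 0.0262) = -0.4992
Iteration 3: beta = 0.5, y = -0.4992 + 0.5*(-0.4992 + 1.5183) = 0.0104
  grad(y) = 3.1245, v = y - alpha*grad = -0.1412
  prox(v) = soft_thresh(-0.1412, 0.0262) = -0.115
f(x_3) = 6*(-0.115)^2 + 3*(-0.115) + 0.54*|-0.115| = -0.2035


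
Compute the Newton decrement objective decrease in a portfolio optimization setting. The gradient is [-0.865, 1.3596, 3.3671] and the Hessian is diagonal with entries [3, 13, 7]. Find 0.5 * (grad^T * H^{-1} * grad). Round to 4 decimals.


Step 1: H is diagonal, so H^(-1) * g = [-0.2883, 0.1046, 0.481].
Step 2: g^T H^(-1) g = sum_i g_i^2 / H_ii
  = (-0.865)^2/3 + (1.3596)^2/13 + (3.3671)^2/7
  = 0.2494 + 0.1422 + 1.6196 = 2.0112
Step 3: Objective decrease = 0.5 * g^T H^(-1) g = 1.0056


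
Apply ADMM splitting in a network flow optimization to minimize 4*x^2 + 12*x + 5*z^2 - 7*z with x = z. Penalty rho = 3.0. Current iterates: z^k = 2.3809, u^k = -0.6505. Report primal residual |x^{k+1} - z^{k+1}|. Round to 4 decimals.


ADMM iteration with rho = 3.0, z^k = 2.3809, u^k = -0.6505
Step 1: x-update.
Minimize 4*x^2 + 12*x + (3.0/2)*(x - 2.3809 - 0.6505)^2
FOC: (2*4 + 3.0)*x = -12 + 3.0*(2.3809 + 0.6505)
x^{k+1} = -0.2642
Step 2: z-update.
Minimize 5*z^2 - 7*z + (3.0/2)*(-0.2642 - z - 0.6505)^2
FOC: (2*5 + 3.0)*z = 7 + 3.0*(-0.2642 - 0.6505)
z^{k+1} = 0.3274
Step 3: u-update.
u^{k+1} = -0.6505 - 0.2642 - 0.3274 = -1.242
Step 4: Primal residual = |-0.2642 - 0.3274| = 0.5915


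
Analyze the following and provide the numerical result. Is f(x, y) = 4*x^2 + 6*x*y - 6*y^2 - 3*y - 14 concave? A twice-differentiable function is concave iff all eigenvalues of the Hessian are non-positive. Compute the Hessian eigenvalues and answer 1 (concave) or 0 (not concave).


The Hessian of f(x,y) = 4*x^2 + 6*x*y - 6*y^2 - 3*y - 14 is:
H = [[8, 6], [6, -12]]
Trace = 8 - 12 = -4
Determinant = 8*-12 - (6)^2 = -132
Discriminant = (-4)^2 - 4*-132 = 544.0
Eigenvalues: lambda_1 = -13.6619, lambda_2 = 9.6619
The function is not concave.

0


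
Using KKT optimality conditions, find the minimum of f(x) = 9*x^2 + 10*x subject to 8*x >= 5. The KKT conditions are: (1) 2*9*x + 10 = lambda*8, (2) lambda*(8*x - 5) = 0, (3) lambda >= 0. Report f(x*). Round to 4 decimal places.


Step 1: Try lambda = 0 (constraint inactive).
x_unc = -10/(2*9) = -0.5556
Check: 8*-0.5556 = -4.4448 < 5 -- violated!
Step 2: Constraint must be active: 8*x = 5
x* = 5/8 = 0.625
lambda = (2*9*0.625 + 10)/8 = 2.6563
Step 3: Compute optimal value.
f(x*) = 9*0.625^2 + 10*0.625 = 9.7656


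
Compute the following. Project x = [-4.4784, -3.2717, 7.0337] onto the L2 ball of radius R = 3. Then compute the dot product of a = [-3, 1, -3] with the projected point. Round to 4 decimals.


Step 1: Compute ||x|| (intermediates to 6 decimals).
||x|| = sqrt((-4.4784)^2 + (-3.2717)^2 + 7.0337^2) = 8.957289
Step 2: Project.
Since ||x|| > R, scale = R/||x|| = 3/8.957289 = 0.334923, proj(x) = scale * x
proj(x) = [-1.499919, -1.095768, 2.355748]
Step 3: Dot product.
a^T * proj(x) = -3*(-1.499919) + 1*(-1.095768) - 3*2.355748 = -3.6633


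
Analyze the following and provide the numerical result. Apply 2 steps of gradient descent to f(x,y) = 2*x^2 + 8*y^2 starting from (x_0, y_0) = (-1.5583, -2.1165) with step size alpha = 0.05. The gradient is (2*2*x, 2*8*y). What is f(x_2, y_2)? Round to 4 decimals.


Gradient descent on f(x,y) = 2*x^2 + 8*y^2.
Starting point: (-1.5583, -2.1165), alpha = 0.05
Step 1: grad_x = 2*2*-1.5583 = -6.2332, grad_y = 2*8*-2.1165 = -33.864
  x_1 = -1.5583 - 0.05*-6.2332 = -1.2466
  y_1 = -2.1165 - 0.05*-33.864 = -0.4233
Step 2: grad_x = 2*2*-1.2466 = -4.9866, grad_y = 2*8*-0.4233 = -6.7728
  x_2 = -1.2466 - 0.05*-4.9866 = -0.9973
  y_2 = -0.4233 - 0.05*-6.7728 = -0.0847
f(-0.9973, -0.0847) = 2*(-0.9973)^2 + 8*(-0.0847)^2 = 2.0466


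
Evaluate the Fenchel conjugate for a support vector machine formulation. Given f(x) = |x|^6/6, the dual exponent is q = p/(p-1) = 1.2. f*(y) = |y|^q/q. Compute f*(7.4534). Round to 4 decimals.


The conjugate exponent q satisfies 1/p + 1/q = 1.
p = 6, so q = 6/(6 - 1) = 1.2
|y|^q = 7.4534^1.2 = 11.1385
f*(7.4534) = 11.1385 / 1.2 = 9.2821
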